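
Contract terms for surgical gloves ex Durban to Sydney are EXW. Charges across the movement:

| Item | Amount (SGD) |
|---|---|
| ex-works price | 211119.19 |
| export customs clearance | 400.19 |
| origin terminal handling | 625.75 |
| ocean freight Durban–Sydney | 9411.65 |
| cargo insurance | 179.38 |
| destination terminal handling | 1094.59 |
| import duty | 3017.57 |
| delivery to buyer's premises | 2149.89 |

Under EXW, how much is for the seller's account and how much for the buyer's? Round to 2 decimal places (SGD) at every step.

Seller: SGD 211119.19; buyer: SGD 16879.02

EXW: the seller makes goods available at their premises; the buyer bears all onward costs.
Seller's account: goods 211119.19 = 211119.19
Buyer's account: export clearance 400.19 + origin terminal 625.75 + freight 9411.65 + insurance 179.38 + destination terminal 1094.59 + duty 3017.57 + delivery 2149.89 = 16879.02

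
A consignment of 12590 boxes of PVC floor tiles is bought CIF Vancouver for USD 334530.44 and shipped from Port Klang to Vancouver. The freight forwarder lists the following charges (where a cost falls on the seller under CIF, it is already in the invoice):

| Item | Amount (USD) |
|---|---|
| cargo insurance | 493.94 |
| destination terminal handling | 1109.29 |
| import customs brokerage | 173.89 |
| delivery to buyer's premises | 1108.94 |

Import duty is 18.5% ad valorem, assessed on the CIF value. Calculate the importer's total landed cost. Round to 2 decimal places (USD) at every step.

CIF: the seller pays costs through ocean freight and marine insurance to the destination port.
Already in the invoice (seller's account under CIF): insurance — exclude.
The CIF price already equals the CIF value: 334530.44
Import duty = 334530.44 × 18.5% = 61888.13
Buyer bears: destination terminal 1109.29 + brokerage 173.89 + delivery 1108.94 + duty 61888.13 = 64280.25
Landed cost = invoice 334530.44 + 64280.25 = 398810.69

Total landed cost: USD 398810.69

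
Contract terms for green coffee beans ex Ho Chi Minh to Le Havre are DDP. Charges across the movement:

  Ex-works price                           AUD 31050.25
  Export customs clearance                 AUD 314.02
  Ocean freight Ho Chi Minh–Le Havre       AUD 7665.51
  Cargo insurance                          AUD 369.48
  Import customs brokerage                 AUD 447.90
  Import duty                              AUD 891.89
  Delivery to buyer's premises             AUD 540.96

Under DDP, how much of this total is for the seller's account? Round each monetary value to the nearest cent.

Seller's account: AUD 41280.01

DDP: the seller bears all costs including import duty.
Seller's account: goods 31050.25 + export clearance 314.02 + freight 7665.51 + insurance 369.48 + brokerage 447.90 + duty 891.89 + delivery 540.96 = 41280.01
Buyer's account: 0.00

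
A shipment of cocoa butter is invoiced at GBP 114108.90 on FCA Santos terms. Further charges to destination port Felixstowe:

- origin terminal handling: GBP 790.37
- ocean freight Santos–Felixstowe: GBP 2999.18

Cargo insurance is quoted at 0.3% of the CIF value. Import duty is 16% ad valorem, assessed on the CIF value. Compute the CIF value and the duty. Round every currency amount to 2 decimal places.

CIF value: GBP 118253.21; import duty: GBP 18920.51

Let C be the CIF value. C = FCA price + pre-shipment costs + freight + 0.3% × C
C − 0.3% × C = 114108.90 + 790.37 + 2999.18
0.997 × C = 117898.45
C = 117898.45 / 0.997 = 118253.21
Insurance premium = 0.3% × 118253.21 = 354.76
Import duty = 118253.21 × 16% = 18920.51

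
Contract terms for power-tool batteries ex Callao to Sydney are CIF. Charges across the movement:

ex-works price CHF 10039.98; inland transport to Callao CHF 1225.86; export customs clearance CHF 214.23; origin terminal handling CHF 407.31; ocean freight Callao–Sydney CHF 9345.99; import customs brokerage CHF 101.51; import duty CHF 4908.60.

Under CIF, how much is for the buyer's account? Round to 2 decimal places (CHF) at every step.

CIF: the seller pays costs through ocean freight and marine insurance to the destination port.
Seller's account: goods 10039.98 + inland to port 1225.86 + export clearance 214.23 + origin terminal 407.31 + freight 9345.99 = 21233.37
Buyer's account: brokerage 101.51 + duty 4908.60 = 5010.11

Buyer's account: CHF 5010.11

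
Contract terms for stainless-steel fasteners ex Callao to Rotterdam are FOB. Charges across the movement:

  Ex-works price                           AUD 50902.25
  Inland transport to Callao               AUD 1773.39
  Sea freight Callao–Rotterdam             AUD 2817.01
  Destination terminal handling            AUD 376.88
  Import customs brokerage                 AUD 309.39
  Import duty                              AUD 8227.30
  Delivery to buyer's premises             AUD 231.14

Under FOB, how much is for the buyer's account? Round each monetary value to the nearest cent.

FOB: the seller bears costs until goods are on board at the origin port; the buyer bears freight, insurance and all costs thereafter.
Seller's account: goods 50902.25 + inland to port 1773.39 = 52675.64
Buyer's account: freight 2817.01 + destination terminal 376.88 + brokerage 309.39 + duty 8227.30 + delivery 231.14 = 11961.72

Buyer's account: AUD 11961.72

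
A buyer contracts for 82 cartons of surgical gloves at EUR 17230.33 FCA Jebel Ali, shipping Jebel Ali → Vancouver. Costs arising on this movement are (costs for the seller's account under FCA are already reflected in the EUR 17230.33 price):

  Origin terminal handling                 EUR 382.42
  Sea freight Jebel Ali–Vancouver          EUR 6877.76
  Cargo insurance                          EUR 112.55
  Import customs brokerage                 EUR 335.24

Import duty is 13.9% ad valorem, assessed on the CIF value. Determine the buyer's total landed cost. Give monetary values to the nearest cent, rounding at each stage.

FCA: the seller delivers export-cleared goods to the carrier; the buyer bears costs from that point.
CIF value = FCA price + origin terminal + freight + insurance = 17230.33 + 382.42 + 6877.76 + 112.55 = 24603.06
Import duty = 24603.06 × 13.9% = 3419.83
Buyer bears: origin terminal 382.42 + freight 6877.76 + insurance 112.55 + brokerage 335.24 + duty 3419.83 = 11127.80
Landed cost = invoice 17230.33 + 11127.80 = 28358.13

Total landed cost: EUR 28358.13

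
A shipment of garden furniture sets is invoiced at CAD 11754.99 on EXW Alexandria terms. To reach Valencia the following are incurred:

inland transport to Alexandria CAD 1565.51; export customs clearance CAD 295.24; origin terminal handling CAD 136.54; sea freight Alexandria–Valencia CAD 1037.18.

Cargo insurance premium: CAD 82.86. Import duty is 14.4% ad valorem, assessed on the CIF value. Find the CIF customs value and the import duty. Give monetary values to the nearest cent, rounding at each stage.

CIF = EXW price + pre-shipment costs + freight + insurance
CIF = 11754.99 + 1565.51 + 295.24 + 136.54 + 1037.18 + 82.86 = 14872.32
Import duty = 14872.32 × 14.4% = 2141.61

CIF value: CAD 14872.32; import duty: CAD 2141.61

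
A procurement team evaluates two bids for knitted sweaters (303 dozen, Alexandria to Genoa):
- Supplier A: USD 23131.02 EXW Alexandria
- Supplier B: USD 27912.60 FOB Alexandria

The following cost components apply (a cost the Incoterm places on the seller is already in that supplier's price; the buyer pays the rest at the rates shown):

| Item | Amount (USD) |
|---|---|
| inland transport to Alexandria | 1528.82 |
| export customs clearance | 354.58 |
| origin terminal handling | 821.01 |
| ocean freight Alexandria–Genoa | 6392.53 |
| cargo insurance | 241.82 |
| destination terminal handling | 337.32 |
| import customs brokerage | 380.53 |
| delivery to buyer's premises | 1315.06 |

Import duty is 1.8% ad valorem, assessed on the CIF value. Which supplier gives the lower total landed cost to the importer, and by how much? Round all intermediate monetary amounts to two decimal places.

Supplier A is cheaper by USD 2114.56

Supplier A (EXW):
CIF value = EXW price + inland to port + export clearance + origin terminal + freight + insurance = 23131.02 + 1528.82 + 354.58 + 821.01 + 6392.53 + 241.82 = 32469.78
Import duty = 32469.78 × 1.8% = 584.46
Buyer bears (A): 1528.82 + 354.58 + 821.01 + 6392.53 + 241.82 + 337.32 + 380.53 + 1315.06 = 11371.67
Landed cost (A) = invoice 23131.02 + 11371.67 + duty 584.46 = 35087.15
Supplier B (FOB):
CIF value = FOB price + freight + insurance = 27912.60 + 6392.53 + 241.82 = 34546.95
Import duty = 34546.95 × 1.8% = 621.85
Buyer bears (B): 6392.53 + 241.82 + 337.32 + 380.53 + 1315.06 = 8667.26
Landed cost (B) = invoice 27912.60 + 8667.26 + duty 621.85 = 37201.71
Difference = |35087.15 − 37201.71| = 2114.56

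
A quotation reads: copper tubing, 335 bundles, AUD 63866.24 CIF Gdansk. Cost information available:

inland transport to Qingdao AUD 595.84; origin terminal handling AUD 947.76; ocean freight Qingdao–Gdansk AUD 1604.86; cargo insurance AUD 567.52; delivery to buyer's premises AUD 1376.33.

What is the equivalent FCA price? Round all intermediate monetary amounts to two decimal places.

FCA price: AUD 60746.10

Not relevant to the conversion: inland to port — on the seller under both CIF and FCA; already in the CIF price and stays in the FCA price. delivery — on the buyer under both terms; not part of either seller's price.
From CIF to FCA, the seller no longer bears: origin terminal, freight, insurance.
FCA price = 63866.24 − 947.76 − 1604.86 − 567.52 = 60746.10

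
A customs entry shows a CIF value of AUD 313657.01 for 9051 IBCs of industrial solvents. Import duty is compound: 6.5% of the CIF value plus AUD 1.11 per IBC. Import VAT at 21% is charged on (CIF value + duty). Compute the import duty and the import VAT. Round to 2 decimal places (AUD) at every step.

Ad valorem component: 313657.01 × 6.5% = 20387.71
Specific component: 9051 × 1.11 = 10046.61
Import duty = 20387.71 + 10046.61 = 30434.32
VAT base = CIF + duty = 313657.01 + 30434.32 = 344091.33
Import VAT = 344091.33 × 21% = 72259.18

Import duty: AUD 30434.32; import VAT: AUD 72259.18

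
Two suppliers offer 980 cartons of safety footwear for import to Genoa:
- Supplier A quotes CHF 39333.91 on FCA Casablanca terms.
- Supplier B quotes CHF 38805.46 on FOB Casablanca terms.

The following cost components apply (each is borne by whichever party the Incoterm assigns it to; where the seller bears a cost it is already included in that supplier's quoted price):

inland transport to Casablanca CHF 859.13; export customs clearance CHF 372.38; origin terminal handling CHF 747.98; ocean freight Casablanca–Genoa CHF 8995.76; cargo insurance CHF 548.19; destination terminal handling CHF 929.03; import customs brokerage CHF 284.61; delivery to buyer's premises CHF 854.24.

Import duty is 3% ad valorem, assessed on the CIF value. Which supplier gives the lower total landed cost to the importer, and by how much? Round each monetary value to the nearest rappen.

Supplier B is cheaper by CHF 1314.73

Supplier A (FCA):
CIF value = FCA price + origin terminal + freight + insurance = 39333.91 + 747.98 + 8995.76 + 548.19 = 49625.84
Import duty = 49625.84 × 3% = 1488.78
Buyer bears (A): 747.98 + 8995.76 + 548.19 + 929.03 + 284.61 + 854.24 = 12359.81
Landed cost (A) = invoice 39333.91 + 12359.81 + duty 1488.78 = 53182.50
Supplier B (FOB):
CIF value = FOB price + freight + insurance = 38805.46 + 8995.76 + 548.19 = 48349.41
Import duty = 48349.41 × 3% = 1450.48
Buyer bears (B): 8995.76 + 548.19 + 929.03 + 284.61 + 854.24 = 11611.83
Landed cost (B) = invoice 38805.46 + 11611.83 + duty 1450.48 = 51867.77
Difference = |53182.50 − 51867.77| = 1314.73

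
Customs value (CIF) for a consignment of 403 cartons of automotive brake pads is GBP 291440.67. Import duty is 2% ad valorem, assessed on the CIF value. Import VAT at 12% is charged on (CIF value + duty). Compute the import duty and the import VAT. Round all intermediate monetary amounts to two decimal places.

Import duty = 291440.67 × 2% = 5828.81
VAT base = CIF + duty = 291440.67 + 5828.81 = 297269.48
Import VAT = 297269.48 × 12% = 35672.34

Import duty: GBP 5828.81; import VAT: GBP 35672.34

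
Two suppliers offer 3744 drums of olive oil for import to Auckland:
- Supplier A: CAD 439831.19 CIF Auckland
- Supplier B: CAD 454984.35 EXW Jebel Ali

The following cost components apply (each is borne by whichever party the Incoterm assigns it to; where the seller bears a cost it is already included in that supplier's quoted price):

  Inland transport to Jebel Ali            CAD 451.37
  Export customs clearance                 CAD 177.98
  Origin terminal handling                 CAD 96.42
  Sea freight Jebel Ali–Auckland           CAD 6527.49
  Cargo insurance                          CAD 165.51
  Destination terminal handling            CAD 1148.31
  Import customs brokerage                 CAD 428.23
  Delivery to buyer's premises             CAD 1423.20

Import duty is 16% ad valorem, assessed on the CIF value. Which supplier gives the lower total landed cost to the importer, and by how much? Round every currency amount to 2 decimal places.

Supplier A is cheaper by CAD 26183.44

Supplier A (CIF):
The CIF price already equals the CIF value: 439831.19
Import duty = 439831.19 × 16% = 70372.99
Buyer bears (A): 1148.31 + 428.23 + 1423.20 = 2999.74
Landed cost (A) = invoice 439831.19 + 2999.74 + duty 70372.99 = 513203.92
Supplier B (EXW):
CIF value = EXW price + inland to port + export clearance + origin terminal + freight + insurance = 454984.35 + 451.37 + 177.98 + 96.42 + 6527.49 + 165.51 = 462403.12
Import duty = 462403.12 × 16% = 73984.50
Buyer bears (B): 451.37 + 177.98 + 96.42 + 6527.49 + 165.51 + 1148.31 + 428.23 + 1423.20 = 10418.51
Landed cost (B) = invoice 454984.35 + 10418.51 + duty 73984.50 = 539387.36
Difference = |513203.92 − 539387.36| = 26183.44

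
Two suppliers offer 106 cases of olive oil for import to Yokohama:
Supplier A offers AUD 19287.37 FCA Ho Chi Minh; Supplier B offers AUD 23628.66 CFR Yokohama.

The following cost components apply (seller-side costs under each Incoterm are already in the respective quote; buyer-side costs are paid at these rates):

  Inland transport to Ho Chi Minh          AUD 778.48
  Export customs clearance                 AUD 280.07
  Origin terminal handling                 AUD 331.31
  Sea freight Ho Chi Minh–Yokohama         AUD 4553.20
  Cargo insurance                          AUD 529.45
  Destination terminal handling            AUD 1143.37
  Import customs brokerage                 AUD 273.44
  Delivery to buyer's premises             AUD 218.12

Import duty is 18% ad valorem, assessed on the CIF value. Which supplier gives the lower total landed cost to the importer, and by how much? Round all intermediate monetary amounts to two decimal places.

Supplier A (FCA):
CIF value = FCA price + origin terminal + freight + insurance = 19287.37 + 331.31 + 4553.20 + 529.45 = 24701.33
Import duty = 24701.33 × 18% = 4446.24
Buyer bears (A): 331.31 + 4553.20 + 529.45 + 1143.37 + 273.44 + 218.12 = 7048.89
Landed cost (A) = invoice 19287.37 + 7048.89 + duty 4446.24 = 30782.50
Supplier B (CFR):
CIF value = CFR price + insurance = 23628.66 + 529.45 = 24158.11
Import duty = 24158.11 × 18% = 4348.46
Buyer bears (B): 529.45 + 1143.37 + 273.44 + 218.12 = 2164.38
Landed cost (B) = invoice 23628.66 + 2164.38 + duty 4348.46 = 30141.50
Difference = |30782.50 − 30141.50| = 641.00

Supplier B is cheaper by AUD 641.00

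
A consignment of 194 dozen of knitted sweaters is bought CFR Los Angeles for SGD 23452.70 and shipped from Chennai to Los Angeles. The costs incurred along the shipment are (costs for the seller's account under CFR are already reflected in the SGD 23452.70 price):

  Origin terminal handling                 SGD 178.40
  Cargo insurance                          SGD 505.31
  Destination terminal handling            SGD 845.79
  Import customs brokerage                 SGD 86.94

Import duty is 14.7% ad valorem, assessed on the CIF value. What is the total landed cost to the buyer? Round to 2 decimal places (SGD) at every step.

CFR: the seller pays costs through ocean freight to the destination port, but not insurance.
Already in the invoice (seller's account under CFR): origin terminal — exclude.
CIF value = CFR price + insurance = 23452.70 + 505.31 = 23958.01
Import duty = 23958.01 × 14.7% = 3521.83
Buyer bears: insurance 505.31 + destination terminal 845.79 + brokerage 86.94 + duty 3521.83 = 4959.87
Landed cost = invoice 23452.70 + 4959.87 = 28412.57

Total landed cost: SGD 28412.57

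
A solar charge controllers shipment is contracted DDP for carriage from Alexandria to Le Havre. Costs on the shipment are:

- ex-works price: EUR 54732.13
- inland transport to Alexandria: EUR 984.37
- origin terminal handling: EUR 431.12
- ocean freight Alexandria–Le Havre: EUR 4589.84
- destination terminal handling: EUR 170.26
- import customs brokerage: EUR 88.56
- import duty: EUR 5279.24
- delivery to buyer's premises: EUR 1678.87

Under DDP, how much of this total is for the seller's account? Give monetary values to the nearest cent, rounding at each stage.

Seller's account: EUR 67954.39

DDP: the seller bears all costs including import duty.
Seller's account: goods 54732.13 + inland to port 984.37 + origin terminal 431.12 + freight 4589.84 + destination terminal 170.26 + brokerage 88.56 + duty 5279.24 + delivery 1678.87 = 67954.39
Buyer's account: 0.00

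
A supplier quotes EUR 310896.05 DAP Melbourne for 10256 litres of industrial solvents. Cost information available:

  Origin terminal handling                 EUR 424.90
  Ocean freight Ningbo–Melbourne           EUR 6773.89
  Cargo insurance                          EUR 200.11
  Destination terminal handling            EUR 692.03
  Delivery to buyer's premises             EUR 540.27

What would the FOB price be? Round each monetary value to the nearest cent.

Not relevant to the conversion: origin terminal — on the seller under both DAP and FOB; already in the DAP price and stays in the FOB price.
From DAP to FOB, the seller no longer bears: freight, insurance, destination terminal, delivery.
FOB price = 310896.05 − 6773.89 − 200.11 − 692.03 − 540.27 = 302689.75

FOB price: EUR 302689.75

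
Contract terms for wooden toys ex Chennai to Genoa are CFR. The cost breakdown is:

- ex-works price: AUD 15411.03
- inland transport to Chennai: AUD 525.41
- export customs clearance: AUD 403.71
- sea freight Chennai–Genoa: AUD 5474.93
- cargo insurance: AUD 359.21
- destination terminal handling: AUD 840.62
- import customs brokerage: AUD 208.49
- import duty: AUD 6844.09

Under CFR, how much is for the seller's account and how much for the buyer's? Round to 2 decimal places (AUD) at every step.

Seller: AUD 21815.08; buyer: AUD 8252.41

CFR: the seller pays costs through ocean freight to the destination port, but not insurance.
Seller's account: goods 15411.03 + inland to port 525.41 + export clearance 403.71 + freight 5474.93 = 21815.08
Buyer's account: insurance 359.21 + destination terminal 840.62 + brokerage 208.49 + duty 6844.09 = 8252.41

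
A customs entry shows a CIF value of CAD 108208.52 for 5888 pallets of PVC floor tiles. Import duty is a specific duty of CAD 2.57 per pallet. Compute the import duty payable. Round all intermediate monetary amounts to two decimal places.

Import duty: CAD 15132.16

Import duty = 5888 × 2.57 = 15132.16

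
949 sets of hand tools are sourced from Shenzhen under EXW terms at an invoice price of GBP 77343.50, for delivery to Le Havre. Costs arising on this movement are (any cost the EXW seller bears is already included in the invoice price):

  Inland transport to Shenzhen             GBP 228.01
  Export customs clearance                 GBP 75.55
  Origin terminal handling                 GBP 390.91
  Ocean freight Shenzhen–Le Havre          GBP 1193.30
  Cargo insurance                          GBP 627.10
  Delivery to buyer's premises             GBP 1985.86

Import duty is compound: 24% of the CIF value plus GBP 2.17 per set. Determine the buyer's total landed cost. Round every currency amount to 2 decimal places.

Total landed cost: GBP 103069.57

EXW: the seller makes goods available at their premises; the buyer bears all onward costs.
CIF value = EXW price + inland to port + export clearance + origin terminal + freight + insurance = 77343.50 + 228.01 + 75.55 + 390.91 + 1193.30 + 627.10 = 79858.37
Ad valorem component: 79858.37 × 24% = 19166.01
Specific component: 949 × 2.17 = 2059.33
Import duty = 19166.01 + 2059.33 = 21225.34
Buyer bears: inland to port 228.01 + export clearance 75.55 + origin terminal 390.91 + freight 1193.30 + insurance 627.10 + delivery 1985.86 + duty 21225.34 = 25726.07
Landed cost = invoice 77343.50 + 25726.07 = 103069.57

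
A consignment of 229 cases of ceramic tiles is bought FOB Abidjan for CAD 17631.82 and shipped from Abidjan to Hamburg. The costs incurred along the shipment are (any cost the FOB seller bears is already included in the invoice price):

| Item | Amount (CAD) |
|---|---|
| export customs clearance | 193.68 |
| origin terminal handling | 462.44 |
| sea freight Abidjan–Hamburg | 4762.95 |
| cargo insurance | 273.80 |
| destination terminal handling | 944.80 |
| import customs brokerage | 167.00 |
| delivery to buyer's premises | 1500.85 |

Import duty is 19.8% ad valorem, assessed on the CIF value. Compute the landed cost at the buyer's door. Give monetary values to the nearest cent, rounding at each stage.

FOB: the seller bears costs until goods are on board at the origin port; the buyer bears freight, insurance and all costs thereafter.
Already in the invoice (seller's account under FOB): export clearance, origin terminal — exclude.
CIF value = FOB price + freight + insurance = 17631.82 + 4762.95 + 273.80 = 22668.57
Import duty = 22668.57 × 19.8% = 4488.38
Buyer bears: freight 4762.95 + insurance 273.80 + destination terminal 944.80 + brokerage 167.00 + delivery 1500.85 + duty 4488.38 = 12137.78
Landed cost = invoice 17631.82 + 12137.78 = 29769.60

Total landed cost: CAD 29769.60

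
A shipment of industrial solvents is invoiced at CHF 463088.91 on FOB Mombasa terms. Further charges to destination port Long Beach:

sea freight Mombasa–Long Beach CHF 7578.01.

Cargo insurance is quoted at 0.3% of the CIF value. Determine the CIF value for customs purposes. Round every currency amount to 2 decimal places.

CIF value: CHF 472083.17

Let C be the CIF value. C = FOB price + freight + 0.3% × C
C − 0.3% × C = 463088.91 + 7578.01
0.997 × C = 470666.92
C = 470666.92 / 0.997 = 472083.17
Insurance premium = 0.3% × 472083.17 = 1416.25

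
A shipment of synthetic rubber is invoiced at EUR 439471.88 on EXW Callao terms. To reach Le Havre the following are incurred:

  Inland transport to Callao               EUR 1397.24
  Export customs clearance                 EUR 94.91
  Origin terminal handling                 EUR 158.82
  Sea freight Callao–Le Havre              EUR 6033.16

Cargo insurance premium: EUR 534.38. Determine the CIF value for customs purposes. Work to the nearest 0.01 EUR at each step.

CIF value: EUR 447690.39

CIF = EXW price + pre-shipment costs + freight + insurance
CIF = 439471.88 + 1397.24 + 94.91 + 158.82 + 6033.16 + 534.38 = 447690.39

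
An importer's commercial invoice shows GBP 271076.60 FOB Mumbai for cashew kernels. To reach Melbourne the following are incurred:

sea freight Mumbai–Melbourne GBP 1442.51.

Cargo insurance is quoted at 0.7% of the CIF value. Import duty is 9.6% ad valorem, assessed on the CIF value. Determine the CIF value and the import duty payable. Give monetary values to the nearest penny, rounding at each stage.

Let C be the CIF value. C = FOB price + freight + 0.7% × C
C − 0.7% × C = 271076.60 + 1442.51
0.993 × C = 272519.11
C = 272519.11 / 0.993 = 274440.19
Insurance premium = 0.7% × 274440.19 = 1921.08
Import duty = 274440.19 × 9.6% = 26346.26

CIF value: GBP 274440.19; import duty: GBP 26346.26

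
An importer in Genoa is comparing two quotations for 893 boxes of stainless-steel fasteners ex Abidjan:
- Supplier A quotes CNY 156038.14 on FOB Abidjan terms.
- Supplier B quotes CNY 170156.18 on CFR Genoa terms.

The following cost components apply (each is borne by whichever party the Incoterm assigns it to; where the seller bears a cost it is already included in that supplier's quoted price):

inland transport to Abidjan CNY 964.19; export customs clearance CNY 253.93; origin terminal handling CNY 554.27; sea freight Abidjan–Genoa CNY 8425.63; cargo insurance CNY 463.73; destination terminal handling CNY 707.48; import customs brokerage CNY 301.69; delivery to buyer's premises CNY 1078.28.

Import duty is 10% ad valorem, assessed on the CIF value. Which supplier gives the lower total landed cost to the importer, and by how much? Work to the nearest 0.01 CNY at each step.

Supplier A (FOB):
CIF value = FOB price + freight + insurance = 156038.14 + 8425.63 + 463.73 = 164927.50
Import duty = 164927.50 × 10% = 16492.75
Buyer bears (A): 8425.63 + 463.73 + 707.48 + 301.69 + 1078.28 = 10976.81
Landed cost (A) = invoice 156038.14 + 10976.81 + duty 16492.75 = 183507.70
Supplier B (CFR):
CIF value = CFR price + insurance = 170156.18 + 463.73 = 170619.91
Import duty = 170619.91 × 10% = 17061.99
Buyer bears (B): 463.73 + 707.48 + 301.69 + 1078.28 = 2551.18
Landed cost (B) = invoice 170156.18 + 2551.18 + duty 17061.99 = 189769.35
Difference = |183507.70 − 189769.35| = 6261.65

Supplier A is cheaper by CNY 6261.65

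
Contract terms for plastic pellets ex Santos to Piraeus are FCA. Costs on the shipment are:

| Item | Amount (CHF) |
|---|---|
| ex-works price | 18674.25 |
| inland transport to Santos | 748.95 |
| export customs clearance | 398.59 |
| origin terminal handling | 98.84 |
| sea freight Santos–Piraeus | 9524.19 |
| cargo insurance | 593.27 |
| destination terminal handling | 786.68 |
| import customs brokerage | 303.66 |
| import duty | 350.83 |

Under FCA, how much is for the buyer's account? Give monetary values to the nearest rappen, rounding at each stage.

Buyer's account: CHF 11657.47

FCA: the seller delivers export-cleared goods to the carrier; the buyer bears costs from that point.
Seller's account: goods 18674.25 + inland to port 748.95 + export clearance 398.59 = 19821.79
Buyer's account: origin terminal 98.84 + freight 9524.19 + insurance 593.27 + destination terminal 786.68 + brokerage 303.66 + duty 350.83 = 11657.47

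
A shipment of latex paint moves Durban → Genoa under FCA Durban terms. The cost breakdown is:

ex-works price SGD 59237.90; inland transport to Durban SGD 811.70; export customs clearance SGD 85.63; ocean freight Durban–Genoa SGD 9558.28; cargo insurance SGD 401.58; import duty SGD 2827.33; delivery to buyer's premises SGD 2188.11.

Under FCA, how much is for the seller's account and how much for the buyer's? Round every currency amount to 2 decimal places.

Seller: SGD 60135.23; buyer: SGD 14975.30

FCA: the seller delivers export-cleared goods to the carrier; the buyer bears costs from that point.
Seller's account: goods 59237.90 + inland to port 811.70 + export clearance 85.63 = 60135.23
Buyer's account: freight 9558.28 + insurance 401.58 + duty 2827.33 + delivery 2188.11 = 14975.30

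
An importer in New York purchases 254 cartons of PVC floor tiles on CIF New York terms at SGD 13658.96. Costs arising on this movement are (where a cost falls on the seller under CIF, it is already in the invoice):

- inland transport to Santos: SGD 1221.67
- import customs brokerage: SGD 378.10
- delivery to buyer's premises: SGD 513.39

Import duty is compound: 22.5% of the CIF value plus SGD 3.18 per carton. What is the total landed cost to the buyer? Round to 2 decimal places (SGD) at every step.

CIF: the seller pays costs through ocean freight and marine insurance to the destination port.
Already in the invoice (seller's account under CIF): inland to port — exclude.
The CIF price already equals the CIF value: 13658.96
Ad valorem component: 13658.96 × 22.5% = 3073.27
Specific component: 254 × 3.18 = 807.72
Import duty = 3073.27 + 807.72 = 3880.99
Buyer bears: brokerage 378.10 + delivery 513.39 + duty 3880.99 = 4772.48
Landed cost = invoice 13658.96 + 4772.48 = 18431.44

Total landed cost: SGD 18431.44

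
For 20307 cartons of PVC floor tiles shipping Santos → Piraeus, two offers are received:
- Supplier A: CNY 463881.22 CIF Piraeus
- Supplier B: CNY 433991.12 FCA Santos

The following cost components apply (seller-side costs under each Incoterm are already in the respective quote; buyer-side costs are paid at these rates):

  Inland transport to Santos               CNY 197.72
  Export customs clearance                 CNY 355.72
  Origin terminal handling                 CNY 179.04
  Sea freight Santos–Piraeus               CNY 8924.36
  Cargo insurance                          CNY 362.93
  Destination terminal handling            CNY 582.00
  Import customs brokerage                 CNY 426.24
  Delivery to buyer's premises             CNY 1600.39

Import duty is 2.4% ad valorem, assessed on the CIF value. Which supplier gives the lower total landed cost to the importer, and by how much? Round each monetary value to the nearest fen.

Supplier B is cheaper by CNY 20913.94

Supplier A (CIF):
The CIF price already equals the CIF value: 463881.22
Import duty = 463881.22 × 2.4% = 11133.15
Buyer bears (A): 582.00 + 426.24 + 1600.39 = 2608.63
Landed cost (A) = invoice 463881.22 + 2608.63 + duty 11133.15 = 477623.00
Supplier B (FCA):
CIF value = FCA price + origin terminal + freight + insurance = 433991.12 + 179.04 + 8924.36 + 362.93 = 443457.45
Import duty = 443457.45 × 2.4% = 10642.98
Buyer bears (B): 179.04 + 8924.36 + 362.93 + 582.00 + 426.24 + 1600.39 = 12074.96
Landed cost (B) = invoice 433991.12 + 12074.96 + duty 10642.98 = 456709.06
Difference = |477623.00 − 456709.06| = 20913.94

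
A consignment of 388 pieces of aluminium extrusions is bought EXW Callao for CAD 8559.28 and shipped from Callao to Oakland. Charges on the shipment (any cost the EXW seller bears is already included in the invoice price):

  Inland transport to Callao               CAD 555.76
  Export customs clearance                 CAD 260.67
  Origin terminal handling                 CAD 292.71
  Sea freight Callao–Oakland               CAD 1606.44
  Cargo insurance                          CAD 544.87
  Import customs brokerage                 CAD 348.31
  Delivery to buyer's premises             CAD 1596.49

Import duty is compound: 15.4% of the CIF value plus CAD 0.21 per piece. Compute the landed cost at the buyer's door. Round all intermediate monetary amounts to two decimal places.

EXW: the seller makes goods available at their premises; the buyer bears all onward costs.
CIF value = EXW price + inland to port + export clearance + origin terminal + freight + insurance = 8559.28 + 555.76 + 260.67 + 292.71 + 1606.44 + 544.87 = 11819.73
Ad valorem component: 11819.73 × 15.4% = 1820.24
Specific component: 388 × 0.21 = 81.48
Import duty = 1820.24 + 81.48 = 1901.72
Buyer bears: inland to port 555.76 + export clearance 260.67 + origin terminal 292.71 + freight 1606.44 + insurance 544.87 + brokerage 348.31 + delivery 1596.49 + duty 1901.72 = 7106.97
Landed cost = invoice 8559.28 + 7106.97 = 15666.25

Total landed cost: CAD 15666.25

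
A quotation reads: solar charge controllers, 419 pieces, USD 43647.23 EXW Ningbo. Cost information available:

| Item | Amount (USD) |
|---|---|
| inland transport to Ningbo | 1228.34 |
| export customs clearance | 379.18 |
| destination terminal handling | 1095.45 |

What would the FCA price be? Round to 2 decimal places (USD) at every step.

Not relevant to the conversion: destination terminal — on the buyer under both terms; not part of either seller's price.
From EXW to FCA, the seller additionally bears: inland to port, export clearance.
FCA price = 43647.23 + 1228.34 + 379.18 = 45254.75

FCA price: USD 45254.75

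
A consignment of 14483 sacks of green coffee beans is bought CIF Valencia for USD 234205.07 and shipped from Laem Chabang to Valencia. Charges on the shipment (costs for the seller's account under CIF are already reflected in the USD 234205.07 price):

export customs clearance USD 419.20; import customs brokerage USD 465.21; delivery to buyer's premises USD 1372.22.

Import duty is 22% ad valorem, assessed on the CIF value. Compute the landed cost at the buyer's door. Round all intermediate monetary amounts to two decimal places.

CIF: the seller pays costs through ocean freight and marine insurance to the destination port.
Already in the invoice (seller's account under CIF): export clearance — exclude.
The CIF price already equals the CIF value: 234205.07
Import duty = 234205.07 × 22% = 51525.12
Buyer bears: brokerage 465.21 + delivery 1372.22 + duty 51525.12 = 53362.55
Landed cost = invoice 234205.07 + 53362.55 = 287567.62

Total landed cost: USD 287567.62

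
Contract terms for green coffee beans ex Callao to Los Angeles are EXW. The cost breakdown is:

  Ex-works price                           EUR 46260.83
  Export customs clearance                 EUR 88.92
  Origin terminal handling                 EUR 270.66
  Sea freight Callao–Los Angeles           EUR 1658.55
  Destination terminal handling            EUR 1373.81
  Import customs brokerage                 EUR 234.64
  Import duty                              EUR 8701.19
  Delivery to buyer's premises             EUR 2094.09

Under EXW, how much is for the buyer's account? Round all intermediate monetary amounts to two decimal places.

EXW: the seller makes goods available at their premises; the buyer bears all onward costs.
Seller's account: goods 46260.83 = 46260.83
Buyer's account: export clearance 88.92 + origin terminal 270.66 + freight 1658.55 + destination terminal 1373.81 + brokerage 234.64 + duty 8701.19 + delivery 2094.09 = 14421.86

Buyer's account: EUR 14421.86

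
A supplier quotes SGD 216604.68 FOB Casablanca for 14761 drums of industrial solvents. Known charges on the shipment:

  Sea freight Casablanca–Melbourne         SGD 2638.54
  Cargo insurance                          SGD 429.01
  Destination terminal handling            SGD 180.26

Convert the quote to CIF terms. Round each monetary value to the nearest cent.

Not relevant to the conversion: destination terminal — on the buyer under both terms; not part of either seller's price.
From FOB to CIF, the seller additionally bears: freight, insurance.
CIF price = 216604.68 + 2638.54 + 429.01 = 219672.23

CIF price: SGD 219672.23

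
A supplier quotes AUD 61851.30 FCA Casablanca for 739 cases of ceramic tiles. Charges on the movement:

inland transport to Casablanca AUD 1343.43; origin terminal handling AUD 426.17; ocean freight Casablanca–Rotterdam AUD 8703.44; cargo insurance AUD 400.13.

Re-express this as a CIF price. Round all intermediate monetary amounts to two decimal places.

CIF price: AUD 71381.04

Not relevant to the conversion: inland to port — on the seller under both FCA and CIF; already in the FCA price and stays in the CIF price.
From FCA to CIF, the seller additionally bears: origin terminal, freight, insurance.
CIF price = 61851.30 + 426.17 + 8703.44 + 400.13 = 71381.04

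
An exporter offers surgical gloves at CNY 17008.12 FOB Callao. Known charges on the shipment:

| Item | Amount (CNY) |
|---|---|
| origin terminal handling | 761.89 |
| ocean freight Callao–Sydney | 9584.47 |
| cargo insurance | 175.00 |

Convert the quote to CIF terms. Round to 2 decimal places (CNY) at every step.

Not relevant to the conversion: origin terminal — on the seller under both FOB and CIF; already in the FOB price and stays in the CIF price.
From FOB to CIF, the seller additionally bears: freight, insurance.
CIF price = 17008.12 + 9584.47 + 175.00 = 26767.59

CIF price: CNY 26767.59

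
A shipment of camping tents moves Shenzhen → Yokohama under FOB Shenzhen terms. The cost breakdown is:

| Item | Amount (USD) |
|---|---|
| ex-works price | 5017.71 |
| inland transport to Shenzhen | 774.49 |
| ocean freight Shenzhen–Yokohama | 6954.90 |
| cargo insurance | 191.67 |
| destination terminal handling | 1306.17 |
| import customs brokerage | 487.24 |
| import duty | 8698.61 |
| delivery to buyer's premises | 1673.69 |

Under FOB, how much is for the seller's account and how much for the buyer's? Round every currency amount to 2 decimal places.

FOB: the seller bears costs until goods are on board at the origin port; the buyer bears freight, insurance and all costs thereafter.
Seller's account: goods 5017.71 + inland to port 774.49 = 5792.20
Buyer's account: freight 6954.90 + insurance 191.67 + destination terminal 1306.17 + brokerage 487.24 + duty 8698.61 + delivery 1673.69 = 19312.28

Seller: USD 5792.20; buyer: USD 19312.28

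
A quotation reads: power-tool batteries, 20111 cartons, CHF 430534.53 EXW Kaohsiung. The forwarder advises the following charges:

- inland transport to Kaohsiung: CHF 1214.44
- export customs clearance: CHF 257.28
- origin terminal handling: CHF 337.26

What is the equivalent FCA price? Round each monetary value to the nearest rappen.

FCA price: CHF 432006.25

Not relevant to the conversion: origin terminal — on the buyer under both terms; not part of either seller's price.
From EXW to FCA, the seller additionally bears: inland to port, export clearance.
FCA price = 430534.53 + 1214.44 + 257.28 = 432006.25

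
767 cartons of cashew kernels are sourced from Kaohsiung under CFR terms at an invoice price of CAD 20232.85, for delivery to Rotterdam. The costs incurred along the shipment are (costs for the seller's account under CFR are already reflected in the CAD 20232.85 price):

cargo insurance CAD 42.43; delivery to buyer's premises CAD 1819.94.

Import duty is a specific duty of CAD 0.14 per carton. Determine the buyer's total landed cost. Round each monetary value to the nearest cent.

Total landed cost: CAD 22202.60

CFR: the seller pays costs through ocean freight to the destination port, but not insurance.
CIF value = CFR price + insurance = 20232.85 + 42.43 = 20275.28
Import duty = 767 × 0.14 = 107.38
Buyer bears: insurance 42.43 + delivery 1819.94 + duty 107.38 = 1969.75
Landed cost = invoice 20232.85 + 1969.75 = 22202.60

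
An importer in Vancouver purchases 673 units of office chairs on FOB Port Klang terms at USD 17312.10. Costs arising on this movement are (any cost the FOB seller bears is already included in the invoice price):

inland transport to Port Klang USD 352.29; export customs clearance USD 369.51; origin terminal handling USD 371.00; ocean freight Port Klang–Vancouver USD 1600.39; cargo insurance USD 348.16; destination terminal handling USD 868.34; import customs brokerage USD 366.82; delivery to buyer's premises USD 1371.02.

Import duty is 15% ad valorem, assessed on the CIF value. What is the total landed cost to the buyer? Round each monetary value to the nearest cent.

Total landed cost: USD 24755.93

FOB: the seller bears costs until goods are on board at the origin port; the buyer bears freight, insurance and all costs thereafter.
Already in the invoice (seller's account under FOB): inland to port, export clearance, origin terminal — exclude.
CIF value = FOB price + freight + insurance = 17312.10 + 1600.39 + 348.16 = 19260.65
Import duty = 19260.65 × 15% = 2889.10
Buyer bears: freight 1600.39 + insurance 348.16 + destination terminal 868.34 + brokerage 366.82 + delivery 1371.02 + duty 2889.10 = 7443.83
Landed cost = invoice 17312.10 + 7443.83 = 24755.93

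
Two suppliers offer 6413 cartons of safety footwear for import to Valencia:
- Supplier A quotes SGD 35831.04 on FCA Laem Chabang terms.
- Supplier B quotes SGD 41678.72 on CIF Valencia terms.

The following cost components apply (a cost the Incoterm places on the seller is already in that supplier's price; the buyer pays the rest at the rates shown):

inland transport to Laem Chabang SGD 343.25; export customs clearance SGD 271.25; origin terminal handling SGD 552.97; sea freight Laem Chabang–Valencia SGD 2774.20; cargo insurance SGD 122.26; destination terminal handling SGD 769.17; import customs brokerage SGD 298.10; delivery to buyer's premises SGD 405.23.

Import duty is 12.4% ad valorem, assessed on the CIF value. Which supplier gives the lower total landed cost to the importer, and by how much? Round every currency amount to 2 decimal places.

Supplier A (FCA):
CIF value = FCA price + origin terminal + freight + insurance = 35831.04 + 552.97 + 2774.20 + 122.26 = 39280.47
Import duty = 39280.47 × 12.4% = 4870.78
Buyer bears (A): 552.97 + 2774.20 + 122.26 + 769.17 + 298.10 + 405.23 = 4921.93
Landed cost (A) = invoice 35831.04 + 4921.93 + duty 4870.78 = 45623.75
Supplier B (CIF):
The CIF price already equals the CIF value: 41678.72
Import duty = 41678.72 × 12.4% = 5168.16
Buyer bears (B): 769.17 + 298.10 + 405.23 = 1472.50
Landed cost (B) = invoice 41678.72 + 1472.50 + duty 5168.16 = 48319.38
Difference = |45623.75 − 48319.38| = 2695.63

Supplier A is cheaper by SGD 2695.63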